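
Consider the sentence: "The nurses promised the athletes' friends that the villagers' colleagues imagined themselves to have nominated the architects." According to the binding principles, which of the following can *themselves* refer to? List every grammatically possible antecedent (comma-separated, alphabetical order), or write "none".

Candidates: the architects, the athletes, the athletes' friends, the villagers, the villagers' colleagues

*themselves* is a reflexive; Principle A requires it to be bound within its binding domain — the clause headed by 'imagined'.
— the architects: object of the clause headed by 'nominated'; does not c-command the reflexive — cannot bind it (Principle A).
— the athletes: possessor inside the object DP of the matrix clause; does not c-command the reflexive — cannot bind it (Principle A).
— the athletes' friends: object of the matrix clause; c-commands the reflexive but lies outside its binding domain — cannot bind it (Principle A).
— the villagers: possessor inside the subject DP of the clause headed by 'imagined'; does not c-command the reflexive — cannot bind it (Principle A).
— the villagers' colleagues: subject of the clause headed by 'imagined'; c-commands the reflexive within its binding domain — allowed (Principle A).

the villagers' colleagues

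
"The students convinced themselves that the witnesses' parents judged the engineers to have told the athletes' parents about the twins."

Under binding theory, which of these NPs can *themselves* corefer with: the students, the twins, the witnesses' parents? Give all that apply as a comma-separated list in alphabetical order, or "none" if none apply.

*themselves* is a reflexive; Principle A requires it to be bound within its binding domain — the matrix clause.
— the students: subject of the matrix clause; c-commands the reflexive within its binding domain — allowed (Principle A).
— the twins: second object of the clause headed by 'told'; does not c-command the reflexive — cannot bind it (Principle A).
— the witnesses' parents: subject of the clause headed by 'judged'; does not c-command the reflexive — cannot bind it (Principle A).

the students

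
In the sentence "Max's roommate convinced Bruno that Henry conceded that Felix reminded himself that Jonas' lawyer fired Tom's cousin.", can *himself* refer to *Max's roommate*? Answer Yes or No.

*himself* is a reflexive; Principle A requires it to be bound within its binding domain — the clause headed by 'reminded'.
— Max's roommate: subject of the matrix clause; c-commands the reflexive but lies outside its binding domain — cannot bind it (Principle A).

No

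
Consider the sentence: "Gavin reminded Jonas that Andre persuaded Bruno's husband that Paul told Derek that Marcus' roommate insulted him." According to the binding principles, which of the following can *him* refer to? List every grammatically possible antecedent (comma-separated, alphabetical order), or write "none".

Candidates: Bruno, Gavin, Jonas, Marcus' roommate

*him* is a pronoun; Principle B requires it to be free in its binding domain — the clause headed by 'insulted'.
— Bruno: possessor inside the object DP of the clause headed by 'persuaded'; does not c-command the pronoun — Principle B does not apply; allowed.
— Gavin: subject of the matrix clause; c-commands the pronoun but lies outside its binding domain — allowed.
— Jonas: object of the matrix clause; c-commands the pronoun but lies outside its binding domain — allowed.
— Marcus' roommate: subject of the clause headed by 'insulted'; c-commands the pronoun within its binding domain — blocked (Principle B).

Bruno, Gavin, Jonas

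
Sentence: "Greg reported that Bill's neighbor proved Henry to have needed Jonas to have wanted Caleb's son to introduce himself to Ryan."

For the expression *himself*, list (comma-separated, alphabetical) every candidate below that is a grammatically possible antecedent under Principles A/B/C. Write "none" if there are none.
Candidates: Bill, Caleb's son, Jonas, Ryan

*himself* is a reflexive; Principle A requires it to be bound within its binding domain — the clause headed by 'introduce'.
— Bill: possessor inside the subject DP of the clause headed by 'proved'; does not c-command the reflexive — cannot bind it (Principle A).
— Caleb's son: subject of the clause headed by 'introduce'; c-commands the reflexive within its binding domain — allowed (Principle A).
— Jonas: subject of the clause headed by 'wanted'; c-commands the reflexive but lies outside its binding domain — cannot bind it (Principle A).
— Ryan: second object of the clause headed by 'introduce'; does not c-command the reflexive — cannot bind it (Principle A).

Caleb's son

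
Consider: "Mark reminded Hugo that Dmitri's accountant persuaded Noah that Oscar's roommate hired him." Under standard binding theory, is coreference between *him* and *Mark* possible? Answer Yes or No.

*Mark* is an R-expression; Principle C requires it to be free (not bound by any c-commanding expression).
— him: object of the clause headed by 'hired'; the pronoun does not c-command the R-expression — coreference allowed.

Yes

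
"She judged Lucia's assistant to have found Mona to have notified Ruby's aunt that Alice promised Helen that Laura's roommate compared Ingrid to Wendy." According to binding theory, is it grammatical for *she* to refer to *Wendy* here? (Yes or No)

*Wendy* is an R-expression; Principle C requires it to be free (not bound by any c-commanding expression).
— she: subject of the matrix clause; the pronoun c-commands the R-expression — coreference blocked (Principle C).

No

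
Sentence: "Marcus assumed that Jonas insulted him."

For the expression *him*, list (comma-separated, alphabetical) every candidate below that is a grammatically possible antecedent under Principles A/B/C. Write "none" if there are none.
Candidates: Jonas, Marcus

Marcus

*him* is a pronoun; Principle B requires it to be free in its binding domain — the clause headed by 'insulted'.
— Jonas: subject of the clause headed by 'insulted'; c-commands the pronoun within its binding domain — blocked (Principle B).
— Marcus: subject of the matrix clause; c-commands the pronoun but lies outside its binding domain — allowed.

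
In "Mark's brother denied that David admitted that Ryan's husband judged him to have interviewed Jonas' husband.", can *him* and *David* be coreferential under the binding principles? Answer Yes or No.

Yes

*David* is an R-expression; Principle C requires it to be free (not bound by any c-commanding expression).
— him: subject of the clause headed by 'interviewed'; the pronoun does not c-command the R-expression — coreference allowed.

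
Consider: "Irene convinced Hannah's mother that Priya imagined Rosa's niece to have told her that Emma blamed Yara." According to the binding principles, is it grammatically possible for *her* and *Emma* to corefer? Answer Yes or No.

*her* is a pronoun; Principle B requires it to be free in its binding domain — the clause headed by 'told'.
— Emma: subject of the clause headed by 'blamed'; is c-commanded by the pronoun; coreference would bind this R-expression — blocked (Principle C).

No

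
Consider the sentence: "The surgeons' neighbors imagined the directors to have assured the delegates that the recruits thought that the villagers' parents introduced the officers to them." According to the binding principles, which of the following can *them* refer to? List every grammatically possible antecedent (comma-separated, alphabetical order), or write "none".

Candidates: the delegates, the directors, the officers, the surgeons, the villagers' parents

the delegates, the directors, the surgeons

*them* is a pronoun; Principle B requires it to be free in its binding domain — the clause headed by 'introduced'.
— the delegates: object of the clause headed by 'assured'; c-commands the pronoun but lies outside its binding domain — allowed.
— the directors: subject of the clause headed by 'assured'; c-commands the pronoun but lies outside its binding domain — allowed.
— the officers: object of the clause headed by 'introduced'; c-commands the pronoun within its binding domain — blocked (Principle B).
— the surgeons: possessor inside the subject DP of the matrix clause; does not c-command the pronoun — Principle B does not apply; allowed.
— the villagers' parents: subject of the clause headed by 'introduced'; c-commands the pronoun within its binding domain — blocked (Principle B).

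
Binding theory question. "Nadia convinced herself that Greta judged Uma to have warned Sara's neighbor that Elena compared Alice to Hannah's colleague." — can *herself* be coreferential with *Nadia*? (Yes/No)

Yes

*herself* is a reflexive; Principle A requires it to be bound within its binding domain — the matrix clause.
— Nadia: subject of the matrix clause; c-commands the reflexive within its binding domain — allowed (Principle A).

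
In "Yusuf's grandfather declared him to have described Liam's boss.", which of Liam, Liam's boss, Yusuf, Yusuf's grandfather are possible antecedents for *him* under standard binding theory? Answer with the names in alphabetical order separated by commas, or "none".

*him* is a pronoun; Principle B requires it to be free in its binding domain — the matrix clause.
— Liam: possessor inside the object DP of the clause headed by 'described'; is c-commanded by the pronoun; coreference would bind this R-expression — blocked (Principle C).
— Liam's boss: object of the clause headed by 'described'; is c-commanded by the pronoun; coreference would bind this R-expression — blocked (Principle C).
— Yusuf: possessor inside the subject DP of the matrix clause; does not c-command the pronoun — Principle B does not apply; allowed.
— Yusuf's grandfather: subject of the matrix clause; c-commands the pronoun within its binding domain — blocked (Principle B).

Yusuf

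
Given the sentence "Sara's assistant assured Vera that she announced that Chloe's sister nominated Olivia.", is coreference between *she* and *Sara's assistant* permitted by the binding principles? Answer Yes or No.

Yes

*she* is a pronoun; Principle B requires it to be free in its binding domain — the clause headed by 'announced'.
— Sara's assistant: subject of the matrix clause; c-commands the pronoun but lies outside its binding domain — allowed.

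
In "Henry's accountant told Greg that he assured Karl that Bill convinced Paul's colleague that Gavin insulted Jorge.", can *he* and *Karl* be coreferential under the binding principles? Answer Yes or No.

No

*Karl* is an R-expression; Principle C requires it to be free (not bound by any c-commanding expression).
— he: subject of the clause headed by 'assured'; the pronoun c-commands the R-expression — coreference blocked (Principle C).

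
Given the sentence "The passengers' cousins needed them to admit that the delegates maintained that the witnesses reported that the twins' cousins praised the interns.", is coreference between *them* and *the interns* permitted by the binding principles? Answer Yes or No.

No

*them* is a pronoun; Principle B requires it to be free in its binding domain — the matrix clause.
— the interns: object of the clause headed by 'praised'; is c-commanded by the pronoun; coreference would bind this R-expression — blocked (Principle C).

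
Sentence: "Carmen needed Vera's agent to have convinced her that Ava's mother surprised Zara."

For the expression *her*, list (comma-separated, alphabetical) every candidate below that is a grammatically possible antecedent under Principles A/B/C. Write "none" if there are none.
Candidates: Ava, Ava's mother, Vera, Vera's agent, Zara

*her* is a pronoun; Principle B requires it to be free in its binding domain — the clause headed by 'convinced'.
— Ava: possessor inside the subject DP of the clause headed by 'surprised'; is c-commanded by the pronoun; coreference would bind this R-expression — blocked (Principle C).
— Ava's mother: subject of the clause headed by 'surprised'; is c-commanded by the pronoun; coreference would bind this R-expression — blocked (Principle C).
— Vera: possessor inside the subject DP of the clause headed by 'convinced'; does not c-command the pronoun — Principle B does not apply; allowed.
— Vera's agent: subject of the clause headed by 'convinced'; c-commands the pronoun within its binding domain — blocked (Principle B).
— Zara: object of the clause headed by 'surprised'; is c-commanded by the pronoun; coreference would bind this R-expression — blocked (Principle C).

Vera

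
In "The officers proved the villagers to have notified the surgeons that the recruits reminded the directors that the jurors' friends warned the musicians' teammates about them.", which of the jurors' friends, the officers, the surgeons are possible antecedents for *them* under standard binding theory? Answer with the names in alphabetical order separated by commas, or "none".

*them* is a pronoun; Principle B requires it to be free in its binding domain — the clause headed by 'warned'.
— the jurors' friends: subject of the clause headed by 'warned'; c-commands the pronoun within its binding domain — blocked (Principle B).
— the officers: subject of the matrix clause; c-commands the pronoun but lies outside its binding domain — allowed.
— the surgeons: object of the clause headed by 'notified'; c-commands the pronoun but lies outside its binding domain — allowed.

the officers, the surgeons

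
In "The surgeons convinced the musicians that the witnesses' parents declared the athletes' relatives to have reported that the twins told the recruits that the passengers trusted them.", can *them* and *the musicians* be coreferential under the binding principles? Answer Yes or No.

*the musicians* is an R-expression; Principle C requires it to be free (not bound by any c-commanding expression).
— them: object of the clause headed by 'trusted'; the pronoun does not c-command the R-expression — coreference allowed.

Yes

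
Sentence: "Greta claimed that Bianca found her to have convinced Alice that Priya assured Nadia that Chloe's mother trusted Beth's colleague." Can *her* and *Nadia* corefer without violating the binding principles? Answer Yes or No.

No

*Nadia* is an R-expression; Principle C requires it to be free (not bound by any c-commanding expression).
— her: subject of the clause headed by 'convinced'; the pronoun c-commands the R-expression — coreference blocked (Principle C).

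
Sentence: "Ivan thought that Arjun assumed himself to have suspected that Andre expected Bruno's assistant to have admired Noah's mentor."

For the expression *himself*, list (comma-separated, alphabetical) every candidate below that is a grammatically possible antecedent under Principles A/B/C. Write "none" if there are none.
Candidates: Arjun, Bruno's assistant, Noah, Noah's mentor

*himself* is a reflexive; Principle A requires it to be bound within its binding domain — the clause headed by 'assumed'.
— Arjun: subject of the clause headed by 'assumed'; c-commands the reflexive within its binding domain — allowed (Principle A).
— Bruno's assistant: subject of the clause headed by 'admired'; does not c-command the reflexive — cannot bind it (Principle A).
— Noah: possessor inside the object DP of the clause headed by 'admired'; does not c-command the reflexive — cannot bind it (Principle A).
— Noah's mentor: object of the clause headed by 'admired'; does not c-command the reflexive — cannot bind it (Principle A).

Arjun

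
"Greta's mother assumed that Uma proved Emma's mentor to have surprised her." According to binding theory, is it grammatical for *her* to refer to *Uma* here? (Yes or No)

*Uma* is an R-expression; Principle C requires it to be free (not bound by any c-commanding expression).
— her: object of the clause headed by 'surprised'; the pronoun does not c-command the R-expression — coreference allowed.

Yes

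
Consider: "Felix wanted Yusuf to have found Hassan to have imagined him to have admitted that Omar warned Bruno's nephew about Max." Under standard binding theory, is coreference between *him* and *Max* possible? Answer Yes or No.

*Max* is an R-expression; Principle C requires it to be free (not bound by any c-commanding expression).
— him: subject of the clause headed by 'admitted'; the pronoun c-commands the R-expression — coreference blocked (Principle C).

No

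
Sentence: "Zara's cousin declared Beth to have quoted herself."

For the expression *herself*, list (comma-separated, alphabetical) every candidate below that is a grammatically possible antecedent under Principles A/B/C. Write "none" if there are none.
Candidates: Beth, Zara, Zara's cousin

Beth

*herself* is a reflexive; Principle A requires it to be bound within its binding domain — the clause headed by 'quoted'.
— Beth: subject of the clause headed by 'quoted'; c-commands the reflexive within its binding domain — allowed (Principle A).
— Zara: possessor inside the subject DP of the matrix clause; does not c-command the reflexive — cannot bind it (Principle A).
— Zara's cousin: subject of the matrix clause; c-commands the reflexive but lies outside its binding domain — cannot bind it (Principle A).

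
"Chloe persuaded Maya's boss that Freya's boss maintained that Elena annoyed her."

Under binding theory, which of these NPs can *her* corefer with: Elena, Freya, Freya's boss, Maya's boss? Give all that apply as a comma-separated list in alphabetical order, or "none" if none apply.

Freya, Freya's boss, Maya's boss

*her* is a pronoun; Principle B requires it to be free in its binding domain — the clause headed by 'annoyed'.
— Elena: subject of the clause headed by 'annoyed'; c-commands the pronoun within its binding domain — blocked (Principle B).
— Freya: possessor inside the subject DP of the clause headed by 'maintained'; does not c-command the pronoun — Principle B does not apply; allowed.
— Freya's boss: subject of the clause headed by 'maintained'; c-commands the pronoun but lies outside its binding domain — allowed.
— Maya's boss: object of the matrix clause; c-commands the pronoun but lies outside its binding domain — allowed.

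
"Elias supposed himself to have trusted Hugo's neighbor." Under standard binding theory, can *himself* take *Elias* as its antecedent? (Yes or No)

Yes

*himself* is a reflexive; Principle A requires it to be bound within its binding domain — the matrix clause.
— Elias: subject of the matrix clause; c-commands the reflexive within its binding domain — allowed (Principle A).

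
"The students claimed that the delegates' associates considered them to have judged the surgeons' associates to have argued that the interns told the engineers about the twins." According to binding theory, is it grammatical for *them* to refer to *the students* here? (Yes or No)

Yes

*the students* is an R-expression; Principle C requires it to be free (not bound by any c-commanding expression).
— them: subject of the clause headed by 'judged'; the pronoun does not c-command the R-expression — coreference allowed.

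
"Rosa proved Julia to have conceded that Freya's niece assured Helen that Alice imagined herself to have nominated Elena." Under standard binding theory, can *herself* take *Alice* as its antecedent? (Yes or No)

Yes

*herself* is a reflexive; Principle A requires it to be bound within its binding domain — the clause headed by 'imagined'.
— Alice: subject of the clause headed by 'imagined'; c-commands the reflexive within its binding domain — allowed (Principle A).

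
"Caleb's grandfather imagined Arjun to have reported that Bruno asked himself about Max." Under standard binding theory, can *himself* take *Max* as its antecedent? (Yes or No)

No

*himself* is a reflexive; Principle A requires it to be bound within its binding domain — the clause headed by 'asked'.
— Max: second object of the clause headed by 'asked'; does not c-command the reflexive — cannot bind it (Principle A).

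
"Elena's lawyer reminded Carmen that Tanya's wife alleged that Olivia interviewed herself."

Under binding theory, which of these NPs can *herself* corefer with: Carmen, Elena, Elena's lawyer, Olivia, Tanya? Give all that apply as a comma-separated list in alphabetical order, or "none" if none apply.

*herself* is a reflexive; Principle A requires it to be bound within its binding domain — the clause headed by 'interviewed'.
— Carmen: object of the matrix clause; c-commands the reflexive but lies outside its binding domain — cannot bind it (Principle A).
— Elena: possessor inside the subject DP of the matrix clause; does not c-command the reflexive — cannot bind it (Principle A).
— Elena's lawyer: subject of the matrix clause; c-commands the reflexive but lies outside its binding domain — cannot bind it (Principle A).
— Olivia: subject of the clause headed by 'interviewed'; c-commands the reflexive within its binding domain — allowed (Principle A).
— Tanya: possessor inside the subject DP of the clause headed by 'alleged'; does not c-command the reflexive — cannot bind it (Principle A).

Olivia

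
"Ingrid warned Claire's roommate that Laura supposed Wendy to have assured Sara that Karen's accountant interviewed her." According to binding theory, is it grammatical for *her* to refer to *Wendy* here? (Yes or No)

*Wendy* is an R-expression; Principle C requires it to be free (not bound by any c-commanding expression).
— her: object of the clause headed by 'interviewed'; the pronoun does not c-command the R-expression — coreference allowed.

Yes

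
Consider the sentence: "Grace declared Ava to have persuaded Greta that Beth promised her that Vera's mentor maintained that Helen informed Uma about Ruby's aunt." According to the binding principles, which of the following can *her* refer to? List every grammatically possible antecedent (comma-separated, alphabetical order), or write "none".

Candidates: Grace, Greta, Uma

Grace, Greta

*her* is a pronoun; Principle B requires it to be free in its binding domain — the clause headed by 'promised'.
— Grace: subject of the matrix clause; c-commands the pronoun but lies outside its binding domain — allowed.
— Greta: object of the clause headed by 'persuaded'; c-commands the pronoun but lies outside its binding domain — allowed.
— Uma: object of the clause headed by 'informed'; is c-commanded by the pronoun; coreference would bind this R-expression — blocked (Principle C).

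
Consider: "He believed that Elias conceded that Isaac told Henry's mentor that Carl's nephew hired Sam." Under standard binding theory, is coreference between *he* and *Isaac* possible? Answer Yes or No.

No

*Isaac* is an R-expression; Principle C requires it to be free (not bound by any c-commanding expression).
— he: subject of the matrix clause; the pronoun c-commands the R-expression — coreference blocked (Principle C).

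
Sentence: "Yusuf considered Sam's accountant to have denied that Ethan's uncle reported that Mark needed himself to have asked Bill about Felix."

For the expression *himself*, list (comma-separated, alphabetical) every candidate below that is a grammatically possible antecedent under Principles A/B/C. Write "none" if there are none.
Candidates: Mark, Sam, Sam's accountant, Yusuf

*himself* is a reflexive; Principle A requires it to be bound within its binding domain — the clause headed by 'needed'.
— Mark: subject of the clause headed by 'needed'; c-commands the reflexive within its binding domain — allowed (Principle A).
— Sam: possessor inside the subject DP of the clause headed by 'denied'; does not c-command the reflexive — cannot bind it (Principle A).
— Sam's accountant: subject of the clause headed by 'denied'; c-commands the reflexive but lies outside its binding domain — cannot bind it (Principle A).
— Yusuf: subject of the matrix clause; c-commands the reflexive but lies outside its binding domain — cannot bind it (Principle A).

Mark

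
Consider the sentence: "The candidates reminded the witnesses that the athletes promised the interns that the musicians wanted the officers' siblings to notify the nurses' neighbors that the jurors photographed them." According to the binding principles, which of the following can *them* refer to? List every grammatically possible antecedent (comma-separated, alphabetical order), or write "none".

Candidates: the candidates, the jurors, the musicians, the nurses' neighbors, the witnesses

the candidates, the musicians, the nurses' neighbors, the witnesses

*them* is a pronoun; Principle B requires it to be free in its binding domain — the clause headed by 'photographed'.
— the candidates: subject of the matrix clause; c-commands the pronoun but lies outside its binding domain — allowed.
— the jurors: subject of the clause headed by 'photographed'; c-commands the pronoun within its binding domain — blocked (Principle B).
— the musicians: subject of the clause headed by 'wanted'; c-commands the pronoun but lies outside its binding domain — allowed.
— the nurses' neighbors: object of the clause headed by 'notify'; c-commands the pronoun but lies outside its binding domain — allowed.
— the witnesses: object of the matrix clause; c-commands the pronoun but lies outside its binding domain — allowed.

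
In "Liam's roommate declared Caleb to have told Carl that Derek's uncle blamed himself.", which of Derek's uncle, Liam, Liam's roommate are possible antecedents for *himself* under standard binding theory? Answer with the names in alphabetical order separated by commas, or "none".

Derek's uncle

*himself* is a reflexive; Principle A requires it to be bound within its binding domain — the clause headed by 'blamed'.
— Derek's uncle: subject of the clause headed by 'blamed'; c-commands the reflexive within its binding domain — allowed (Principle A).
— Liam: possessor inside the subject DP of the matrix clause; does not c-command the reflexive — cannot bind it (Principle A).
— Liam's roommate: subject of the matrix clause; c-commands the reflexive but lies outside its binding domain — cannot bind it (Principle A).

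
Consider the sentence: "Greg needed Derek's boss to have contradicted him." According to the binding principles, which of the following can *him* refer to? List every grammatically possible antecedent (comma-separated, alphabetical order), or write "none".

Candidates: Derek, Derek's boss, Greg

Derek, Greg

*him* is a pronoun; Principle B requires it to be free in its binding domain — the clause headed by 'contradicted'.
— Derek: possessor inside the subject DP of the clause headed by 'contradicted'; does not c-command the pronoun — Principle B does not apply; allowed.
— Derek's boss: subject of the clause headed by 'contradicted'; c-commands the pronoun within its binding domain — blocked (Principle B).
— Greg: subject of the matrix clause; c-commands the pronoun but lies outside its binding domain — allowed.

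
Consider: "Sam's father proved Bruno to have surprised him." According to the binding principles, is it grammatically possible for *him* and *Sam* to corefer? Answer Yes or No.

*him* is a pronoun; Principle B requires it to be free in its binding domain — the clause headed by 'surprised'.
— Sam: possessor inside the subject DP of the matrix clause; does not c-command the pronoun — Principle B does not apply; allowed.

Yes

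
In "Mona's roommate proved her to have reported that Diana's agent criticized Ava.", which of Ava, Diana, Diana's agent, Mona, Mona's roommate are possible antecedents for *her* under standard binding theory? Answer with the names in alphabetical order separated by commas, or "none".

*her* is a pronoun; Principle B requires it to be free in its binding domain — the matrix clause.
— Ava: object of the clause headed by 'criticized'; is c-commanded by the pronoun; coreference would bind this R-expression — blocked (Principle C).
— Diana: possessor inside the subject DP of the clause headed by 'criticized'; is c-commanded by the pronoun; coreference would bind this R-expression — blocked (Principle C).
— Diana's agent: subject of the clause headed by 'criticized'; is c-commanded by the pronoun; coreference would bind this R-expression — blocked (Principle C).
— Mona: possessor inside the subject DP of the matrix clause; does not c-command the pronoun — Principle B does not apply; allowed.
— Mona's roommate: subject of the matrix clause; c-commands the pronoun within its binding domain — blocked (Principle B).

Mona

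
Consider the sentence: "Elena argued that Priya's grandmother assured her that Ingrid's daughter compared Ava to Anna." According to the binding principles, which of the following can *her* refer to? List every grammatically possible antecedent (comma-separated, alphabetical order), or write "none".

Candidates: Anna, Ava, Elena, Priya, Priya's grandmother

*her* is a pronoun; Principle B requires it to be free in its binding domain — the clause headed by 'assured'.
— Anna: second object of the clause headed by 'compared'; is c-commanded by the pronoun; coreference would bind this R-expression — blocked (Principle C).
— Ava: object of the clause headed by 'compared'; is c-commanded by the pronoun; coreference would bind this R-expression — blocked (Principle C).
— Elena: subject of the matrix clause; c-commands the pronoun but lies outside its binding domain — allowed.
— Priya: possessor inside the subject DP of the clause headed by 'assured'; does not c-command the pronoun — Principle B does not apply; allowed.
— Priya's grandmother: subject of the clause headed by 'assured'; c-commands the pronoun within its binding domain — blocked (Principle B).

Elena, Priya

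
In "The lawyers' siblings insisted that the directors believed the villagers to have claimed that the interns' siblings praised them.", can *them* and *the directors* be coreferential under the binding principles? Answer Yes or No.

*the directors* is an R-expression; Principle C requires it to be free (not bound by any c-commanding expression).
— them: object of the clause headed by 'praised'; the pronoun does not c-command the R-expression — coreference allowed.

Yes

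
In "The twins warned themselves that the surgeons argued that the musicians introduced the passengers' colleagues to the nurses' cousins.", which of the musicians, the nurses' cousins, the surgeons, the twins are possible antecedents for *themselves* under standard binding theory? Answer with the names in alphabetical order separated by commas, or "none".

the twins

*themselves* is a reflexive; Principle A requires it to be bound within its binding domain — the matrix clause.
— the musicians: subject of the clause headed by 'introduced'; does not c-command the reflexive — cannot bind it (Principle A).
— the nurses' cousins: second object of the clause headed by 'introduced'; does not c-command the reflexive — cannot bind it (Principle A).
— the surgeons: subject of the clause headed by 'argued'; does not c-command the reflexive — cannot bind it (Principle A).
— the twins: subject of the matrix clause; c-commands the reflexive within its binding domain — allowed (Principle A).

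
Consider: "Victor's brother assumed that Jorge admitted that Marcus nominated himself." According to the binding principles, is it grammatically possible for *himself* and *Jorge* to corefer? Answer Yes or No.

No

*himself* is a reflexive; Principle A requires it to be bound within its binding domain — the clause headed by 'nominated'.
— Jorge: subject of the clause headed by 'admitted'; c-commands the reflexive but lies outside its binding domain — cannot bind it (Principle A).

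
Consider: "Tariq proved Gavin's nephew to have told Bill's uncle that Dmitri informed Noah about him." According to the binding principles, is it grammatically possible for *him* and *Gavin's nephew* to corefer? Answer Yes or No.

Yes

*him* is a pronoun; Principle B requires it to be free in its binding domain — the clause headed by 'informed'.
— Gavin's nephew: subject of the clause headed by 'told'; c-commands the pronoun but lies outside its binding domain — allowed.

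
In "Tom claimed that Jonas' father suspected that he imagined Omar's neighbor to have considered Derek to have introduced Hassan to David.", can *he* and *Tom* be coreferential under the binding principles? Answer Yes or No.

*Tom* is an R-expression; Principle C requires it to be free (not bound by any c-commanding expression).
— he: subject of the clause headed by 'imagined'; the pronoun does not c-command the R-expression — coreference allowed.

Yes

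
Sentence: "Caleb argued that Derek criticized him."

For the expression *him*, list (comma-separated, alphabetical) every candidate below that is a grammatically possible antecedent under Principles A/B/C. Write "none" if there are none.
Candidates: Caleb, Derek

*him* is a pronoun; Principle B requires it to be free in its binding domain — the clause headed by 'criticized'.
— Caleb: subject of the matrix clause; c-commands the pronoun but lies outside its binding domain — allowed.
— Derek: subject of the clause headed by 'criticized'; c-commands the pronoun within its binding domain — blocked (Principle B).

Caleb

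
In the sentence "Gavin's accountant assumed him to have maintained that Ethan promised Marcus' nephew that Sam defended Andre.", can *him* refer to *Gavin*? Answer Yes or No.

Yes

*him* is a pronoun; Principle B requires it to be free in its binding domain — the matrix clause.
— Gavin: possessor inside the subject DP of the matrix clause; does not c-command the pronoun — Principle B does not apply; allowed.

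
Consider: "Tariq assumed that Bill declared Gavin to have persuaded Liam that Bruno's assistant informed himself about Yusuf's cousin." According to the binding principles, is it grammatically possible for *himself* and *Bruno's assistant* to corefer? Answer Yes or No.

Yes

*himself* is a reflexive; Principle A requires it to be bound within its binding domain — the clause headed by 'informed'.
— Bruno's assistant: subject of the clause headed by 'informed'; c-commands the reflexive within its binding domain — allowed (Principle A).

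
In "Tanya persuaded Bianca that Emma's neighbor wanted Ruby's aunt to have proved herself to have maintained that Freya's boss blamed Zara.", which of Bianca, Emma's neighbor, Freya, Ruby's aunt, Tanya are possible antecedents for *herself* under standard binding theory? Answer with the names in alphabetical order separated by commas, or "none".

*herself* is a reflexive; Principle A requires it to be bound within its binding domain — the clause headed by 'proved'.
— Bianca: object of the matrix clause; c-commands the reflexive but lies outside its binding domain — cannot bind it (Principle A).
— Emma's neighbor: subject of the clause headed by 'wanted'; c-commands the reflexive but lies outside its binding domain — cannot bind it (Principle A).
— Freya: possessor inside the subject DP of the clause headed by 'blamed'; does not c-command the reflexive — cannot bind it (Principle A).
— Ruby's aunt: subject of the clause headed by 'proved'; c-commands the reflexive within its binding domain — allowed (Principle A).
— Tanya: subject of the matrix clause; c-commands the reflexive but lies outside its binding domain — cannot bind it (Principle A).

Ruby's aunt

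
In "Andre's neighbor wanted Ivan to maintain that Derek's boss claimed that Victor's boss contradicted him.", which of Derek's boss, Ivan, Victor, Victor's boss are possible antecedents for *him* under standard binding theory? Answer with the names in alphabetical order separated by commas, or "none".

Derek's boss, Ivan, Victor

*him* is a pronoun; Principle B requires it to be free in its binding domain — the clause headed by 'contradicted'.
— Derek's boss: subject of the clause headed by 'claimed'; c-commands the pronoun but lies outside its binding domain — allowed.
— Ivan: subject of the clause headed by 'maintain'; c-commands the pronoun but lies outside its binding domain — allowed.
— Victor: possessor inside the subject DP of the clause headed by 'contradicted'; does not c-command the pronoun — Principle B does not apply; allowed.
— Victor's boss: subject of the clause headed by 'contradicted'; c-commands the pronoun within its binding domain — blocked (Principle B).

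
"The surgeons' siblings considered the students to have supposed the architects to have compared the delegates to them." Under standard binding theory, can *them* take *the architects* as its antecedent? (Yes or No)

*them* is a pronoun; Principle B requires it to be free in its binding domain — the clause headed by 'compared'.
— the architects: subject of the clause headed by 'compared'; c-commands the pronoun within its binding domain — blocked (Principle B).

No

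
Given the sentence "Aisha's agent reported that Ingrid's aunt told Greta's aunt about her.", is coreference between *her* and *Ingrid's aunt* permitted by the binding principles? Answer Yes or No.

*her* is a pronoun; Principle B requires it to be free in its binding domain — the clause headed by 'told'.
— Ingrid's aunt: subject of the clause headed by 'told'; c-commands the pronoun within its binding domain — blocked (Principle B).

No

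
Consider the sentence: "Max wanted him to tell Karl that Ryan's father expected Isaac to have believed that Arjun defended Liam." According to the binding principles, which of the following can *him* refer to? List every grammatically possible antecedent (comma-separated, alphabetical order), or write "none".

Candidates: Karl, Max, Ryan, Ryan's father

none

*him* is a pronoun; Principle B requires it to be free in its binding domain — the matrix clause.
— Karl: object of the clause headed by 'tell'; is c-commanded by the pronoun; coreference would bind this R-expression — blocked (Principle C).
— Max: subject of the matrix clause; c-commands the pronoun within its binding domain — blocked (Principle B).
— Ryan: possessor inside the subject DP of the clause headed by 'expected'; is c-commanded by the pronoun; coreference would bind this R-expression — blocked (Principle C).
— Ryan's father: subject of the clause headed by 'expected'; is c-commanded by the pronoun; coreference would bind this R-expression — blocked (Principle C).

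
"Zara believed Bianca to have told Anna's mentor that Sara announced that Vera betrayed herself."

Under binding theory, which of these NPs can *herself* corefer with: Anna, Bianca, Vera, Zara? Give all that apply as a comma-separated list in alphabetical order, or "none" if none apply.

*herself* is a reflexive; Principle A requires it to be bound within its binding domain — the clause headed by 'betrayed'.
— Anna: possessor inside the object DP of the clause headed by 'told'; does not c-command the reflexive — cannot bind it (Principle A).
— Bianca: subject of the clause headed by 'told'; c-commands the reflexive but lies outside its binding domain — cannot bind it (Principle A).
— Vera: subject of the clause headed by 'betrayed'; c-commands the reflexive within its binding domain — allowed (Principle A).
— Zara: subject of the matrix clause; c-commands the reflexive but lies outside its binding domain — cannot bind it (Principle A).

Vera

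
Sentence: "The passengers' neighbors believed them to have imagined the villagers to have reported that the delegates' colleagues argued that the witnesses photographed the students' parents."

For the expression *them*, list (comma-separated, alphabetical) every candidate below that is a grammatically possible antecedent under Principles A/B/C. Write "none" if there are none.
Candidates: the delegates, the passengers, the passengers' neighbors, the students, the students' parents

the passengers

*them* is a pronoun; Principle B requires it to be free in its binding domain — the matrix clause.
— the delegates: possessor inside the subject DP of the clause headed by 'argued'; is c-commanded by the pronoun; coreference would bind this R-expression — blocked (Principle C).
— the passengers: possessor inside the subject DP of the matrix clause; does not c-command the pronoun — Principle B does not apply; allowed.
— the passengers' neighbors: subject of the matrix clause; c-commands the pronoun within its binding domain — blocked (Principle B).
— the students: possessor inside the object DP of the clause headed by 'photographed'; is c-commanded by the pronoun; coreference would bind this R-expression — blocked (Principle C).
— the students' parents: object of the clause headed by 'photographed'; is c-commanded by the pronoun; coreference would bind this R-expression — blocked (Principle C).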